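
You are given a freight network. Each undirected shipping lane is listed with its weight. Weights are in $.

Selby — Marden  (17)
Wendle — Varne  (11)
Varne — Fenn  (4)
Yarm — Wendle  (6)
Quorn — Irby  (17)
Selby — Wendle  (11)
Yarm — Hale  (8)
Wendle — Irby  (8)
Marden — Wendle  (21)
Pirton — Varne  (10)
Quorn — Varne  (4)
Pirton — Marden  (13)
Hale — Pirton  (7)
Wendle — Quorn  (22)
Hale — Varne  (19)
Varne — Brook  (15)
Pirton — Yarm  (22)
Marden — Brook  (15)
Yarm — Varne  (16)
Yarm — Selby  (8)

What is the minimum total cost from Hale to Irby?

Running Dijkstra from Hale:
Hale: 0
Pirton: 7  (via Hale)
Yarm: 8  (via Hale)
Wendle: 14  (via Yarm)
Selby: 16  (via Yarm)
Varne: 17  (via Pirton)
Marden: 20  (via Pirton)
Fenn: 21  (via Varne)
Quorn: 21  (via Varne)
Irby: 22  (via Wendle)
Shortest route: Hale → Yarm → Wendle → Irby = $22.

$22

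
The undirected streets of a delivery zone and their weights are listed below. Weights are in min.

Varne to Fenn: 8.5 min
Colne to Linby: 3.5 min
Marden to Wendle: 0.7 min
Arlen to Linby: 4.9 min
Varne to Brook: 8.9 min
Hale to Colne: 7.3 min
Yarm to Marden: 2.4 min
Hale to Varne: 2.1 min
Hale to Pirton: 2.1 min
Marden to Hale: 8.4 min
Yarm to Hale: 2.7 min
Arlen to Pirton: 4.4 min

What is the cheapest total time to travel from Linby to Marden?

Enumerating some paths:
Linby → Colne → Hale → Marden: 3.5+7.3+8.4 = 19.2
Linby → Arlen → Pirton → Hale → Yarm → Marden: 4.9+4.4+2.1+2.7+2.4 = 16.5
Linby → Colne → Hale → Yarm → Marden: 3.5+7.3+2.7+2.4 = 15.9
The minimum is 15.9 min via Linby → Colne → Hale → Yarm → Marden.

15.9 min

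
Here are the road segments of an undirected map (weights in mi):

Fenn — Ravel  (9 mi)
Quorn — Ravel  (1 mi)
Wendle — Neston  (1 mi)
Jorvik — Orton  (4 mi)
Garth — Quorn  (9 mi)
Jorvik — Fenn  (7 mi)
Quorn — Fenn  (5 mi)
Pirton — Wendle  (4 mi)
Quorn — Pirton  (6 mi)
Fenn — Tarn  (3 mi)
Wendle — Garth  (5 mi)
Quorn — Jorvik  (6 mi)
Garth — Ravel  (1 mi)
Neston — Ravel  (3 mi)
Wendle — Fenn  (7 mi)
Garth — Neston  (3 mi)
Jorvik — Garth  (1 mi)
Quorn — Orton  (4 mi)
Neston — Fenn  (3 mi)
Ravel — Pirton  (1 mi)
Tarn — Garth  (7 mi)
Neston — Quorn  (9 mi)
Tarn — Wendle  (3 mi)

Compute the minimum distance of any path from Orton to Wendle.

9 mi

Enumerating some paths:
Orton–Quorn–Ravel–Neston–Wendle: 4+1+3+1 = 9
Orton–Quorn–Ravel–Garth–Neston–Wendle: 4+1+1+3+1 = 10
Orton–Quorn–Ravel–Pirton–Wendle: 4+1+1+4 = 10
The minimum is 9 mi via Orton–Quorn–Ravel–Neston–Wendle.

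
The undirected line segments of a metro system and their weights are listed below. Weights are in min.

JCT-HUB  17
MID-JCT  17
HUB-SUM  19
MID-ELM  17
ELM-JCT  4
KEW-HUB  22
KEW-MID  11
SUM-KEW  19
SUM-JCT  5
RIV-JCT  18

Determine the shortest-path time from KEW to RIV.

Settle nodes by increasing distance from KEW:
KEW: 0
MID: 11  (via KEW)
SUM: 19  (via KEW)
HUB: 22  (via KEW)
JCT: 24  (via SUM)
ELM: 28  (via MID)
RIV: 42  (via JCT)
Shortest route: KEW → SUM → JCT → RIV = 42 min.

42 min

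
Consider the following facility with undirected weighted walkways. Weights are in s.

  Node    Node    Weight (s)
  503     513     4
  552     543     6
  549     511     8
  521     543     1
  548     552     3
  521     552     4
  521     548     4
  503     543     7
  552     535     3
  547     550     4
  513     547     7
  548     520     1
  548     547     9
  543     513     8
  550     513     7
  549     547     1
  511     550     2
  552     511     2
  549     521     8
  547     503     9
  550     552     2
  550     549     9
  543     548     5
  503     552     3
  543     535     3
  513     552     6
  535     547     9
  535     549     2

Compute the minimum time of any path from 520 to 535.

Compare a few routes:
520 - 548 - 521 - 543 - 535: 1+4+1+3 = 9
520 - 548 - 543 - 535: 1+5+3 = 9
520 - 548 - 552 - 535: 1+3+3 = 7
Cheapest is 520 - 548 - 552 - 535 at 7 s.

7 s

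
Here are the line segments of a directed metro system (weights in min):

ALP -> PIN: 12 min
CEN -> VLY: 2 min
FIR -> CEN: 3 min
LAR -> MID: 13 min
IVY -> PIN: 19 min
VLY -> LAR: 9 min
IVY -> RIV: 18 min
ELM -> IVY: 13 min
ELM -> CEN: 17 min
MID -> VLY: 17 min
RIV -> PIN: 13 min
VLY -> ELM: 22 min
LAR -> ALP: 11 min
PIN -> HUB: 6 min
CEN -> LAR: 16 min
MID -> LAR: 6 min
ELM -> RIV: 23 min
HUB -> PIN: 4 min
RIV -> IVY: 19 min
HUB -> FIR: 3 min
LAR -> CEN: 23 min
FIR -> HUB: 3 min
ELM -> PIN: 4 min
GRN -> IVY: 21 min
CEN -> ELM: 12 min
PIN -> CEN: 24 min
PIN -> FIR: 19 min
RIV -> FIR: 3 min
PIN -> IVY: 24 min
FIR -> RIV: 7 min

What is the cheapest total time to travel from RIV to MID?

30 min

Settle nodes by increasing distance from RIV:
RIV: 0
FIR: 3  (via RIV)
HUB: 6  (via FIR)
CEN: 6  (via FIR)
VLY: 8  (via CEN)
PIN: 10  (via HUB)
LAR: 17  (via VLY)
ELM: 18  (via CEN)
IVY: 19  (via RIV)
ALP: 28  (via LAR)
MID: 30  (via LAR)
Shortest route: RIV → FIR → CEN → VLY → LAR → MID = 30 min.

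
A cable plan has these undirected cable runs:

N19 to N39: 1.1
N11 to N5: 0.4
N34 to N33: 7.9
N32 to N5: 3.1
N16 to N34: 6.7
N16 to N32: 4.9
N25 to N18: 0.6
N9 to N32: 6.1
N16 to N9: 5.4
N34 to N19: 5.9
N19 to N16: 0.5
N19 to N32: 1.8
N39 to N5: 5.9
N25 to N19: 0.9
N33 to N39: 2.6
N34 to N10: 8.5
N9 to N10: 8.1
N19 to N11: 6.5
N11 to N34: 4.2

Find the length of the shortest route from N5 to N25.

Settle nodes by increasing distance from N5:
N5: 0
N11: 0.4  (via N5)
N32: 3.1  (via N5)
N34: 4.6  (via N11)
N19: 4.9  (via N32)
N16: 5.4  (via N19)
N25: 5.8  (via N19)
Shortest route: N5 → N32 → N19 → N25 = 5.8.

5.8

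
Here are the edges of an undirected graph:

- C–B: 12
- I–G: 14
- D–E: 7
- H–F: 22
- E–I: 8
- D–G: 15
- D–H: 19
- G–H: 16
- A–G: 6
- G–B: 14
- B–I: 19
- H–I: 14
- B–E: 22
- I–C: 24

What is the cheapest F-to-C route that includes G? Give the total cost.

Best F to G: F → H → G costing 38
Shortest G→C: G → B → C = 26
Total via G: 38 + 26 = 64.

64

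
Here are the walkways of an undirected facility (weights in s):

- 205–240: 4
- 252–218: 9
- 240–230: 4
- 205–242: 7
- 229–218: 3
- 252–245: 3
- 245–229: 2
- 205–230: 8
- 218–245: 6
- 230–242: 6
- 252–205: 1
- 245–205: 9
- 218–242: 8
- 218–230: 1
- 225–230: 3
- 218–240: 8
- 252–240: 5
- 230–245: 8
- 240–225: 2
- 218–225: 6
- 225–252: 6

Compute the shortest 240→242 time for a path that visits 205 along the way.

Shortest 240→205: 240–205 = 4
Best 205 to 242: 205–242 costing 7
Total via 205: 4 + 7 = 11 s.

11 s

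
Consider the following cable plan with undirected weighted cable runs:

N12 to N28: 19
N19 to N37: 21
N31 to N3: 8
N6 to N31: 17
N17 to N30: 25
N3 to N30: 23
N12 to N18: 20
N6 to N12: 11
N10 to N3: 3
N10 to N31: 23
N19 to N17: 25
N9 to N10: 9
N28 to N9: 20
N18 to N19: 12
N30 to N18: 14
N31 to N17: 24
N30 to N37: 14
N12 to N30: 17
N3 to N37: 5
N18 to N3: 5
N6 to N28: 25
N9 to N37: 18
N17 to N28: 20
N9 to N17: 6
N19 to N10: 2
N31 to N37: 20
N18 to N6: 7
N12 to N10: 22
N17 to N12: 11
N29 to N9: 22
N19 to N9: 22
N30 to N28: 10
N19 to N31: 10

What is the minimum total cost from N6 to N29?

46

Settle nodes by increasing distance from N6:
N6: 0
N18: 7  (via N6)
N12: 11  (via N6)
N3: 12  (via N18)
N10: 15  (via N3)
N31: 17  (via N6)
N19: 17  (via N10)
N37: 17  (via N3)
N30: 21  (via N18)
N17: 22  (via N12)
N9: 24  (via N10)
N28: 25  (via N6)
N29: 46  (via N9)
Shortest route: N6–N18–N3–N10–N9–N29 = 46.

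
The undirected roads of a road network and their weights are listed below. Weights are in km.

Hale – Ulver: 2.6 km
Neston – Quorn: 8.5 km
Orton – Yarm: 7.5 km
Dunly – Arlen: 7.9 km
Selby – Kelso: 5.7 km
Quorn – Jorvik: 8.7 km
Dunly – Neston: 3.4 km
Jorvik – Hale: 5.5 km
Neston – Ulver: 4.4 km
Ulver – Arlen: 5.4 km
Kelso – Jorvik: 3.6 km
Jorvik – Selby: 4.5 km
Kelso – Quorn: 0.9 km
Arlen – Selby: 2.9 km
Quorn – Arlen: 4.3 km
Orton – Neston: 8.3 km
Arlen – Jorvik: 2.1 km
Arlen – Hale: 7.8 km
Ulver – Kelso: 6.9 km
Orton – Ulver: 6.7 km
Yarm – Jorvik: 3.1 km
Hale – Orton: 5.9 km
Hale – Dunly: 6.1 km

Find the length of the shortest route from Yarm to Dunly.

13.1 km

Shortest distances from Yarm:
Yarm: 0
Jorvik: 3.1  (via Yarm)
Arlen: 5.2  (via Jorvik)
Kelso: 6.7  (via Jorvik)
Orton: 7.5  (via Yarm)
Quorn: 7.6  (via Kelso)
Selby: 7.6  (via Jorvik)
Hale: 8.6  (via Jorvik)
Ulver: 10.6  (via Arlen)
Dunly: 13.1  (via Arlen)
Shortest route: Yarm → Jorvik → Arlen → Dunly = 13.1 km.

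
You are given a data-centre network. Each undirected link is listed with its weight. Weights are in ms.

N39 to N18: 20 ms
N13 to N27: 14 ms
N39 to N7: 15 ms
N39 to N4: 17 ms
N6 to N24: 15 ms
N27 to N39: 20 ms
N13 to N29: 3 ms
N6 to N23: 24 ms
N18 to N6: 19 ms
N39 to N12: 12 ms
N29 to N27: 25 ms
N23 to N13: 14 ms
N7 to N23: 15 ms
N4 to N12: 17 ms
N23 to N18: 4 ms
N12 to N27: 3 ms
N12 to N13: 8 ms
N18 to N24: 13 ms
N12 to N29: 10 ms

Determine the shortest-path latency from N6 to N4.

Compare a few routes:
N6 - N23 - N13 - N12 - N4: 24+14+8+17 = 63
N6 - N18 - N23 - N13 - N12 - N4: 19+4+14+8+17 = 62
N6 - N18 - N39 - N4: 19+20+17 = 56
N6 - N24 - N18 - N39 - N4: 15+13+20+17 = 65
Cheapest is N6 - N18 - N39 - N4 at 56 ms.

56 ms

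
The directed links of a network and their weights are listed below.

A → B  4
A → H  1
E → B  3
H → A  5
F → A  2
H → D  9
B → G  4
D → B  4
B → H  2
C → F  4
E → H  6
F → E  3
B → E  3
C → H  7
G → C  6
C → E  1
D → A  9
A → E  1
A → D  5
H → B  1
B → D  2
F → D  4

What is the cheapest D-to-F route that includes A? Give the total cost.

Best D to A: D–A costing 9
Best A to F: A–H–B–G–C–F costing 16
Total via A: 9 + 16 = 25.

25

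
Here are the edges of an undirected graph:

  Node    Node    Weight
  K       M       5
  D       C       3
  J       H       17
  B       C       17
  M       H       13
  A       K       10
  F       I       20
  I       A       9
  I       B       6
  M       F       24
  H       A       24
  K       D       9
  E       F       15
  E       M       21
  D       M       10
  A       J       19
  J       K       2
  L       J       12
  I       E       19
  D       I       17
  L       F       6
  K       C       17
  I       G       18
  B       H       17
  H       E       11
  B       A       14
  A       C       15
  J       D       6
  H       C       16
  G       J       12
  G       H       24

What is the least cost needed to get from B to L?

Running Dijkstra from B:
B: 0
I: 6  (via B)
A: 14  (via B)
C: 17  (via B)
H: 17  (via B)
D: 20  (via C)
G: 24  (via I)
K: 24  (via A)
E: 25  (via I)
F: 26  (via I)
J: 26  (via D)
M: 29  (via K)
L: 32  (via F)
Shortest route: B–I–F–L = 32.

32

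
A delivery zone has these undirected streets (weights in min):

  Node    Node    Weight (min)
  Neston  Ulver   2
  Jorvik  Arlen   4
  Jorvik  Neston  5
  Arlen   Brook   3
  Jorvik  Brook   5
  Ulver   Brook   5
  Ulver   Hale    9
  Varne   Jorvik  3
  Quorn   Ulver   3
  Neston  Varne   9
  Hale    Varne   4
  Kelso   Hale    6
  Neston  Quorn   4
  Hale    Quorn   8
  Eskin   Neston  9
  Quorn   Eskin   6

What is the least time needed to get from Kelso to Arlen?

17 min

Enumerating some paths:
Kelso → Hale → Ulver → Brook → Arlen: 6+9+5+3 = 23
Kelso → Hale → Varne → Jorvik → Arlen: 6+4+3+4 = 17
Kelso → Hale → Varne → Jorvik → Brook → Arlen: 6+4+3+5+3 = 21
Cheapest is Kelso → Hale → Varne → Jorvik → Arlen at 17 min.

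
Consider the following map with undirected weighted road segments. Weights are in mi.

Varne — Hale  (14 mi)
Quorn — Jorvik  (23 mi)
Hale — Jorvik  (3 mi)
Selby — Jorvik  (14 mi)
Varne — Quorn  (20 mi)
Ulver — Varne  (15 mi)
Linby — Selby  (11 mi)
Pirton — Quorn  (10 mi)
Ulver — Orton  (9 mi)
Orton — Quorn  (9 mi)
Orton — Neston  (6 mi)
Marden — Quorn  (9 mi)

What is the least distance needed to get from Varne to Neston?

30 mi

Shortest distances from Varne:
Varne: 0
Hale: 14  (via Varne)
Ulver: 15  (via Varne)
Jorvik: 17  (via Hale)
Quorn: 20  (via Varne)
Orton: 24  (via Ulver)
Marden: 29  (via Quorn)
Neston: 30  (via Orton)
Shortest route: Varne–Ulver–Orton–Neston = 30 mi.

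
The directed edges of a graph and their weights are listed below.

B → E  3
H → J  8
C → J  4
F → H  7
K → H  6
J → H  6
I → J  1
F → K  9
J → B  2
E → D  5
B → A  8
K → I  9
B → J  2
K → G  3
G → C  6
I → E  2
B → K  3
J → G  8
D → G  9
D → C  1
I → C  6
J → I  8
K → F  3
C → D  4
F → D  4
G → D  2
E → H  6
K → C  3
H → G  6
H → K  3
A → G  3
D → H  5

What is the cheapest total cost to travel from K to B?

9

Candidate routes:
K → C → J → B: 3+4+2 = 9
K → I → J → B: 9+1+2 = 12
Cheapest is K → C → J → B at 9.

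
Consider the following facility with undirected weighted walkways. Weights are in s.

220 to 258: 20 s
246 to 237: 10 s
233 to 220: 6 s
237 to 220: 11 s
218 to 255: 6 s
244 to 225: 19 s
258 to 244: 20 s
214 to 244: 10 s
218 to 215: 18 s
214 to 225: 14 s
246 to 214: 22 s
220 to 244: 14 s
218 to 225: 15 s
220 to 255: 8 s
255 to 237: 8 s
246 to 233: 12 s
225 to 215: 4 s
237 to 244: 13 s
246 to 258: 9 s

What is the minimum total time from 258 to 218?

Enumerating some paths:
258 → 220 → 255 → 218: 20+8+6 = 34
258 → 246 → 233 → 220 → 255 → 218: 9+12+6+8+6 = 41
258 → 246 → 237 → 255 → 218: 9+10+8+6 = 33
258 → 246 → 237 → 220 → 255 → 218: 9+10+11+8+6 = 44
Cheapest is 258 → 246 → 237 → 255 → 218 at 33 s.

33 s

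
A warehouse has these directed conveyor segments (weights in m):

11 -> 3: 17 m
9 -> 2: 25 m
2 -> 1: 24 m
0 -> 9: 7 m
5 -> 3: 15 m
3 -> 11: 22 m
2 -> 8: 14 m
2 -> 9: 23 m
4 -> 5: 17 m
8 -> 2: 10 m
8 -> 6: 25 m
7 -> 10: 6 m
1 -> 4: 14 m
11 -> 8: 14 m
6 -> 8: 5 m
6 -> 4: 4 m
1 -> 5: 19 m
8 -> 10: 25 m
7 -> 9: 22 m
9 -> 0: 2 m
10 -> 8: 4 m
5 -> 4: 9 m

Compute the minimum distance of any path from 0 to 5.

Candidate routes:
0 → 9 → 2 → 1 → 5: 7+25+24+19 = 75
0 → 9 → 2 → 8 → 6 → 4 → 5: 7+25+14+25+4+17 = 92
0 → 9 → 2 → 1 → 4 → 5: 7+25+24+14+17 = 87
Cheapest is 0 → 9 → 2 → 1 → 5 at 75 m.

75 m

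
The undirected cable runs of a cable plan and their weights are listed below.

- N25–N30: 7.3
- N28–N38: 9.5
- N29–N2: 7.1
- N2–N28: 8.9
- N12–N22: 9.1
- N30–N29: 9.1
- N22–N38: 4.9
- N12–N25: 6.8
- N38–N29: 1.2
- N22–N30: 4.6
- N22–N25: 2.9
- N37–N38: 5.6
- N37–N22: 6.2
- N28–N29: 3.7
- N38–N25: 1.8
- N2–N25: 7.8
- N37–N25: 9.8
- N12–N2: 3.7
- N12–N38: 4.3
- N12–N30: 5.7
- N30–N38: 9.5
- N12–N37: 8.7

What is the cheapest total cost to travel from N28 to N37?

10.5

Enumerating some paths:
N28 → N29 → N38 → N25 → N22 → N37: 3.7+1.2+1.8+2.9+6.2 = 15.8
N28 → N29 → N38 → N22 → N37: 3.7+1.2+4.9+6.2 = 16
N28 → N29 → N38 → N37: 3.7+1.2+5.6 = 10.5
N28 → N38 → N37: 9.5+5.6 = 15.1
The minimum is 10.5 via N28 → N29 → N38 → N37.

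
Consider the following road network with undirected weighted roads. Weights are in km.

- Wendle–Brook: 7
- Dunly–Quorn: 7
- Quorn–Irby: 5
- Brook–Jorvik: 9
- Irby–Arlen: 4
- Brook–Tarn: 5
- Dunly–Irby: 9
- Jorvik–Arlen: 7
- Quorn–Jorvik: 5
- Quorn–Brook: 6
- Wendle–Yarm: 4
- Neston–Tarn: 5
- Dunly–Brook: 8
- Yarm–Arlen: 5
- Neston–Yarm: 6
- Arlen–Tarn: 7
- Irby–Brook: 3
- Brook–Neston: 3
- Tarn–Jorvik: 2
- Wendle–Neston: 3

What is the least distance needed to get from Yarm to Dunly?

Enumerating some paths:
Yarm → Arlen → Irby → Dunly: 5+4+9 = 18
Yarm → Wendle → Brook → Dunly: 4+7+8 = 19
Yarm → Neston → Brook → Dunly: 6+3+8 = 17
Yarm → Wendle → Neston → Brook → Dunly: 4+3+3+8 = 18
The minimum is 17 km via Yarm → Neston → Brook → Dunly.

17 km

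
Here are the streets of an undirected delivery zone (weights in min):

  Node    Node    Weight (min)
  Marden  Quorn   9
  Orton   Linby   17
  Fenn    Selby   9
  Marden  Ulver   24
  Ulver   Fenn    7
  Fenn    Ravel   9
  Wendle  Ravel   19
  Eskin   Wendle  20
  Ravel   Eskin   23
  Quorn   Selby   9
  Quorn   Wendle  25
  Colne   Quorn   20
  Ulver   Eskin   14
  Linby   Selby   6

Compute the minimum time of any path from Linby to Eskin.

36 min

Settle nodes by increasing distance from Linby:
Linby: 0
Selby: 6  (via Linby)
Fenn: 15  (via Selby)
Quorn: 15  (via Selby)
Orton: 17  (via Linby)
Ulver: 22  (via Fenn)
Marden: 24  (via Quorn)
Ravel: 24  (via Fenn)
Colne: 35  (via Quorn)
Eskin: 36  (via Ulver)
Shortest route: Linby–Selby–Fenn–Ulver–Eskin = 36 min.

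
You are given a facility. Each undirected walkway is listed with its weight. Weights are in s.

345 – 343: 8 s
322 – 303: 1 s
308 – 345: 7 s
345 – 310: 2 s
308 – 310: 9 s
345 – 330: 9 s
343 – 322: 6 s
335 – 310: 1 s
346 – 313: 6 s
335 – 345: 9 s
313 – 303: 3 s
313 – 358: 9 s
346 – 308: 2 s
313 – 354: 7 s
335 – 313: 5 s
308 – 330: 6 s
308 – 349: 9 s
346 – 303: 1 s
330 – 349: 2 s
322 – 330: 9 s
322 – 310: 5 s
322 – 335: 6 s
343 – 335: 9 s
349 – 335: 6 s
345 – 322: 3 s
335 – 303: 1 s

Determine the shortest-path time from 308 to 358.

Shortest distances from 308:
308: 0
346: 2  (via 308)
303: 3  (via 346)
335: 4  (via 303)
322: 4  (via 303)
310: 5  (via 335)
313: 6  (via 303)
330: 6  (via 308)
345: 7  (via 308)
349: 8  (via 330)
343: 10  (via 322)
354: 13  (via 313)
358: 15  (via 313)
Shortest route: 308–346–303–313–358 = 15 s.

15 s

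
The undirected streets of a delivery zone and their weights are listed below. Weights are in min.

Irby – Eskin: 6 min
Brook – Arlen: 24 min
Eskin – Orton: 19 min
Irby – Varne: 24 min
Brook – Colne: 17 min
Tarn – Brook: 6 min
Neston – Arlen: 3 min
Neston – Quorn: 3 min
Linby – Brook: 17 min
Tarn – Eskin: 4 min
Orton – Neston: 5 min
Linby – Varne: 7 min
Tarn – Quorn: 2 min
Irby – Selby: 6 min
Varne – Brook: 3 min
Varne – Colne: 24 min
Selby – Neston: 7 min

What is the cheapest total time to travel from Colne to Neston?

Settle nodes by increasing distance from Colne:
Colne: 0
Brook: 17  (via Colne)
Varne: 20  (via Brook)
Tarn: 23  (via Brook)
Quorn: 25  (via Tarn)
Eskin: 27  (via Tarn)
Linby: 27  (via Varne)
Neston: 28  (via Quorn)
Shortest route: Colne → Brook → Tarn → Quorn → Neston = 28 min.

28 min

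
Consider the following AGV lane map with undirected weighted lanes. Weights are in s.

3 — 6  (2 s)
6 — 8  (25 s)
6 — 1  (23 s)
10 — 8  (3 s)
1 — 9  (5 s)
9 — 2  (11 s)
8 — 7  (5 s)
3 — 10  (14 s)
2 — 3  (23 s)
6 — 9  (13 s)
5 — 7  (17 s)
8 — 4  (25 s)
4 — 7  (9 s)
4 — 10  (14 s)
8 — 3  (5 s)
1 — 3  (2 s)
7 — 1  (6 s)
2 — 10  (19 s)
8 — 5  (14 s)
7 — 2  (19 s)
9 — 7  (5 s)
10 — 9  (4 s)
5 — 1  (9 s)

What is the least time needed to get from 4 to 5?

Running Dijkstra from 4:
4: 0
7: 9  (via 4)
8: 14  (via 7)
9: 14  (via 7)
10: 14  (via 4)
1: 15  (via 7)
3: 17  (via 1)
6: 19  (via 3)
5: 24  (via 1)
Shortest route: 4–7–1–5 = 24 s.

24 s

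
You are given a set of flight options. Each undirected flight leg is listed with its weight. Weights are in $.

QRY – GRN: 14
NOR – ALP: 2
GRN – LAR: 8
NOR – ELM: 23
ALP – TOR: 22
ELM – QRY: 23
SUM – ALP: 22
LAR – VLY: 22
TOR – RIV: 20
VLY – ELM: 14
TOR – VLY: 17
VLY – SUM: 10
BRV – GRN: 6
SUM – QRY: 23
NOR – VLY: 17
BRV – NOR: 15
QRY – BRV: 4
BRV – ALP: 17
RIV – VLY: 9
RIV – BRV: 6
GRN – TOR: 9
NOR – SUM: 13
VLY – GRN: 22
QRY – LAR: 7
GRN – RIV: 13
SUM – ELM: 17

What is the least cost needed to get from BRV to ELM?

$27

Enumerating some paths:
BRV–QRY–ELM: 4+23 = 27
BRV–ALP–NOR–ELM: 17+2+23 = 42
BRV–RIV–VLY–ELM: 6+9+14 = 29
BRV–NOR–ELM: 15+23 = 38
The minimum is $27 via BRV–QRY–ELM.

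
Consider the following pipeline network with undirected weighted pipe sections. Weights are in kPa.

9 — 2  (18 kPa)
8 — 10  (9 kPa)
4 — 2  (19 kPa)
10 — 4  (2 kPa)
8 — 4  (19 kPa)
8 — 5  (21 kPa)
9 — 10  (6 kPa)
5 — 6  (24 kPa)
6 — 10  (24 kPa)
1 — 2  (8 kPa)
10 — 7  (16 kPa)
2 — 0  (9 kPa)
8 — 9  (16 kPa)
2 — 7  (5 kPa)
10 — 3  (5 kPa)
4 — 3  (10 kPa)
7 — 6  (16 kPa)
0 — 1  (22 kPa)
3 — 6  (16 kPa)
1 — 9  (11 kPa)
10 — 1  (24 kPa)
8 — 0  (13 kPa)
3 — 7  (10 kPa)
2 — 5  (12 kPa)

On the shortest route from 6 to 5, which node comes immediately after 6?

5

Enumerating some paths:
6–5: 24 = 24
6–3–7–2–5: 16+10+5+12 = 43
6–7–2–5: 16+5+12 = 33
The minimum is 24 kPa via 6–5.
So from 6 the first move is to 5.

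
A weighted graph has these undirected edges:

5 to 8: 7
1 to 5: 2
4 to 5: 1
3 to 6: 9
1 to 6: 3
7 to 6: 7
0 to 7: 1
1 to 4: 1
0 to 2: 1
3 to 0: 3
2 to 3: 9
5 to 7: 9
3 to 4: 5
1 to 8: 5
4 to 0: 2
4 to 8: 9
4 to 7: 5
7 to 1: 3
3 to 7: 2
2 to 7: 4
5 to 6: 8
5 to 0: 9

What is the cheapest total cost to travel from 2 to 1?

Enumerating some paths:
2 - 7 - 1: 4+3 = 7
2 - 0 - 7 - 1: 1+1+3 = 5
2 - 0 - 4 - 1: 1+2+1 = 4
2 - 0 - 4 - 5 - 1: 1+2+1+2 = 6
The minimum is 4 via 2 - 0 - 4 - 1.

4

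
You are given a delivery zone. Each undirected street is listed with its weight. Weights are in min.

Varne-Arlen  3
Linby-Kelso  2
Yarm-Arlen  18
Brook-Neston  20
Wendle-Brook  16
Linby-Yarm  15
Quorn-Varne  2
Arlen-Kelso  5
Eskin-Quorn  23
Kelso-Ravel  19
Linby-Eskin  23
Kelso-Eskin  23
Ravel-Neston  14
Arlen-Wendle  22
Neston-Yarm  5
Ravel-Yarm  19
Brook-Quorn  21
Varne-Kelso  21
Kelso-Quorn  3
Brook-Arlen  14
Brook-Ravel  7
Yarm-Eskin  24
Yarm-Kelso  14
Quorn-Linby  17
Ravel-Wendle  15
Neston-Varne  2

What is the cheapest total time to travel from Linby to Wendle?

29 min

Shortest distances from Linby:
Linby: 0
Kelso: 2  (via Linby)
Quorn: 5  (via Kelso)
Arlen: 7  (via Kelso)
Varne: 7  (via Quorn)
Neston: 9  (via Varne)
Yarm: 14  (via Neston)
Brook: 21  (via Arlen)
Ravel: 21  (via Kelso)
Eskin: 23  (via Linby)
Wendle: 29  (via Arlen)
Shortest route: Linby–Kelso–Arlen–Wendle = 29 min.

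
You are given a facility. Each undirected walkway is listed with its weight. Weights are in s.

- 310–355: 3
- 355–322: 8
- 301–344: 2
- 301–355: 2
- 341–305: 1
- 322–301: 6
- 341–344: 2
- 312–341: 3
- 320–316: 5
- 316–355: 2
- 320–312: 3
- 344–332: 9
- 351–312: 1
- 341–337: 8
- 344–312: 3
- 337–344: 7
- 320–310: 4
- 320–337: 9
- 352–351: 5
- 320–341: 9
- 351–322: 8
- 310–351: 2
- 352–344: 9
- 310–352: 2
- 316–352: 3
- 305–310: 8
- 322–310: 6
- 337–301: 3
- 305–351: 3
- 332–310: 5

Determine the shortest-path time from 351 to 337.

Settle nodes by increasing distance from 351:
351: 0
312: 1  (via 351)
310: 2  (via 351)
305: 3  (via 351)
344: 4  (via 312)
320: 4  (via 312)
341: 4  (via 312)
352: 4  (via 310)
355: 5  (via 310)
301: 6  (via 344)
332: 7  (via 310)
316: 7  (via 352)
322: 8  (via 351)
337: 9  (via 301)
Shortest route: 351–312–344–301–337 = 9 s.

9 s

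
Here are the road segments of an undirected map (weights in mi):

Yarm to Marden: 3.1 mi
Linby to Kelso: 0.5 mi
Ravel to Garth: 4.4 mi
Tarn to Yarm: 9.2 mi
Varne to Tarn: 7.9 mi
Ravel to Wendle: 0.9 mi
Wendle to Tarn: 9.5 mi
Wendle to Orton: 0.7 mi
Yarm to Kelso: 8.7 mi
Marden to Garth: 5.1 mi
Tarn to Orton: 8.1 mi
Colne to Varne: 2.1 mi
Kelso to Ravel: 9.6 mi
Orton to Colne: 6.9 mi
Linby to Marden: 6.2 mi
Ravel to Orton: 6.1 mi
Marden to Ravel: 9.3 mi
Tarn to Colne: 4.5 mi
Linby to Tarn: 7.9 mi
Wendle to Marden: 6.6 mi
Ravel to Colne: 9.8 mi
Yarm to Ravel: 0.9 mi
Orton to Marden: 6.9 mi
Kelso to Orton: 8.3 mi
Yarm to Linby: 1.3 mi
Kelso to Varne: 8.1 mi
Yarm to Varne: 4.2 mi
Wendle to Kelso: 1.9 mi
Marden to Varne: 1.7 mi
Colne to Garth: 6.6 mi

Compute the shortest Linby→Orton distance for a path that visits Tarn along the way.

Shortest Linby→Tarn: Linby → Tarn = 7.9
Best Tarn to Orton: Tarn → Orton costing 8.1
Total via Tarn: 7.9 + 8.1 = 16 mi.

16 mi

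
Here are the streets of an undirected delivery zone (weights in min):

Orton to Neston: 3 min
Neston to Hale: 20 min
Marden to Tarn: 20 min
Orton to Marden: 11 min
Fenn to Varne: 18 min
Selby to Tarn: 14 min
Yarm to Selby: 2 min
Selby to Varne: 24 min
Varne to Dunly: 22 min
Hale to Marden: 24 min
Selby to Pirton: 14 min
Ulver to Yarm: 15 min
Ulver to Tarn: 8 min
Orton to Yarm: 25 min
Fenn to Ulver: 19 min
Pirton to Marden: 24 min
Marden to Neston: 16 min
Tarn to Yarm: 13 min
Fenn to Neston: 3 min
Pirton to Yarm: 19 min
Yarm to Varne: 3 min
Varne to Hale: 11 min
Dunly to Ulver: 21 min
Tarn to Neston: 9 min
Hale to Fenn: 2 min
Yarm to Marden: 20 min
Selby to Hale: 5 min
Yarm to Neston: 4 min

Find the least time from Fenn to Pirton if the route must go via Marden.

41 min

Best Fenn to Marden: Fenn–Neston–Orton–Marden costing 17
Best Marden to Pirton: Marden–Pirton costing 24
Total via Marden: 17 + 24 = 41 min.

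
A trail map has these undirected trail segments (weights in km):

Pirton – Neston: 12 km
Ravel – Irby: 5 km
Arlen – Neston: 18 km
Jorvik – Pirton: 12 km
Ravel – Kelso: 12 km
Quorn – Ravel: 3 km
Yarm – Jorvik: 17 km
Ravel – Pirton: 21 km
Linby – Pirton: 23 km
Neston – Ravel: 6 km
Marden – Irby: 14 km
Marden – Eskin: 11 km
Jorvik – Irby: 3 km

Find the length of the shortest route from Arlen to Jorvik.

32 km

Enumerating some paths:
Arlen–Neston–Pirton–Jorvik: 18+12+12 = 42
Arlen–Neston–Ravel–Irby–Jorvik: 18+6+5+3 = 32
Cheapest is Arlen–Neston–Ravel–Irby–Jorvik at 32 km.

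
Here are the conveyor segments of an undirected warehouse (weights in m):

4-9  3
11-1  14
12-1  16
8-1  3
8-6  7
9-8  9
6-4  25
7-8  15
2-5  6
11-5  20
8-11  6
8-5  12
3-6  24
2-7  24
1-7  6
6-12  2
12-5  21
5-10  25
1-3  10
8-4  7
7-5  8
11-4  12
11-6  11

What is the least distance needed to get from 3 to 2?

30 m

Compare a few routes:
3 - 1 - 7 - 2: 10+6+24 = 40
3 - 1 - 7 - 5 - 2: 10+6+8+6 = 30
3 - 1 - 8 - 5 - 2: 10+3+12+6 = 31
The minimum is 30 m via 3 - 1 - 7 - 5 - 2.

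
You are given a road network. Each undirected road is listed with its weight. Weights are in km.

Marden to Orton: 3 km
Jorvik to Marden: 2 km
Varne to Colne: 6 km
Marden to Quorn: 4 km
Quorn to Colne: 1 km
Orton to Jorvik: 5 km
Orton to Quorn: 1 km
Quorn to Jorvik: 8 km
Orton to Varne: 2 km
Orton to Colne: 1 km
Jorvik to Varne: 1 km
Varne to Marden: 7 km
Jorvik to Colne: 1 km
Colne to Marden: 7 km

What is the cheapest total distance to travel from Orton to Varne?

2 km

Settle nodes by increasing distance from Orton:
Orton: 0
Quorn: 1  (via Orton)
Colne: 1  (via Orton)
Varne: 2  (via Orton)
Shortest route: Orton → Varne = 2 km.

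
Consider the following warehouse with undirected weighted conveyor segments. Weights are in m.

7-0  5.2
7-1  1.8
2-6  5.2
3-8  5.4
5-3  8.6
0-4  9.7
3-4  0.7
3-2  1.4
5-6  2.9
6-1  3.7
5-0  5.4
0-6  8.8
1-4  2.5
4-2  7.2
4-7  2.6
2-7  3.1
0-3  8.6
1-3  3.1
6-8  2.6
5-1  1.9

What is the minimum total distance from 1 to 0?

7 m

Compare a few routes:
1 - 7 - 0: 1.8+5.2 = 7
1 - 5 - 0: 1.9+5.4 = 7.3
The minimum is 7 m via 1 - 7 - 0.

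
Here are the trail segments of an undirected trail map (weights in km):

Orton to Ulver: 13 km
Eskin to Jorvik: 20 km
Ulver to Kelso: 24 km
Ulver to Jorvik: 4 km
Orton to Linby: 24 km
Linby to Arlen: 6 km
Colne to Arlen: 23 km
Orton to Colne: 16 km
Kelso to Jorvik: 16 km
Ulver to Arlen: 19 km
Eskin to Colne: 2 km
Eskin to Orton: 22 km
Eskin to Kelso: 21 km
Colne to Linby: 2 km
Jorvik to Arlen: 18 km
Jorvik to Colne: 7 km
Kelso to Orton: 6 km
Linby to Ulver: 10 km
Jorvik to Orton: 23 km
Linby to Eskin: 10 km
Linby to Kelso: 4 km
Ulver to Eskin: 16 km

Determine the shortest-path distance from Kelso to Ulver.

Settle nodes by increasing distance from Kelso:
Kelso: 0
Linby: 4  (via Kelso)
Orton: 6  (via Kelso)
Colne: 6  (via Linby)
Eskin: 8  (via Colne)
Arlen: 10  (via Linby)
Jorvik: 13  (via Colne)
Ulver: 14  (via Linby)
Shortest route: Kelso–Linby–Ulver = 14 km.

14 km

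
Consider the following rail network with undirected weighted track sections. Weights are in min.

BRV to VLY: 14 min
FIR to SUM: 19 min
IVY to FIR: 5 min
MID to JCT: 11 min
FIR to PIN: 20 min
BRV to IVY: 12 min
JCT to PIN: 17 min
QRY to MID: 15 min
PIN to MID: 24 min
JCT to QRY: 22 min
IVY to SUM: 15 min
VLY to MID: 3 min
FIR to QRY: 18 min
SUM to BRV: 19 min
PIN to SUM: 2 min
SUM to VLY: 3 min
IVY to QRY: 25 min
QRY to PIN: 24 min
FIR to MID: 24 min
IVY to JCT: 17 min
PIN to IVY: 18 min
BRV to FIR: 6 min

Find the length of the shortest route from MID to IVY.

21 min

Candidate routes:
MID–JCT–IVY: 11+17 = 28
MID–VLY–SUM–PIN–IVY: 3+3+2+18 = 26
MID–VLY–SUM–IVY: 3+3+15 = 21
Cheapest is MID–VLY–SUM–IVY at 21 min.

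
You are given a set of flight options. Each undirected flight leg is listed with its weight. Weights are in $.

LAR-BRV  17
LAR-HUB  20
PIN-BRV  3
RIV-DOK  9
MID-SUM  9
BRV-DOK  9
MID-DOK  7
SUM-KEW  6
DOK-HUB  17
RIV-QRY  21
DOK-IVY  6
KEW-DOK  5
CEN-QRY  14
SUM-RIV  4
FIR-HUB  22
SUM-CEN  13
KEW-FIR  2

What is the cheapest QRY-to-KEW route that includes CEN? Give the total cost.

Shortest QRY→CEN: QRY–CEN = 14
Best CEN to KEW: CEN–SUM–KEW costing 19
Total via CEN: 14 + 19 = $33.

$33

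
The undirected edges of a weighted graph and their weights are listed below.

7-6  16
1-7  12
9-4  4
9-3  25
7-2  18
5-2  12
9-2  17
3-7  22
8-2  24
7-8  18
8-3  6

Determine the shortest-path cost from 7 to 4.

Running Dijkstra from 7:
7: 0
1: 12  (via 7)
6: 16  (via 7)
2: 18  (via 7)
8: 18  (via 7)
3: 22  (via 7)
5: 30  (via 2)
9: 35  (via 2)
4: 39  (via 9)
Shortest route: 7 → 2 → 9 → 4 = 39.

39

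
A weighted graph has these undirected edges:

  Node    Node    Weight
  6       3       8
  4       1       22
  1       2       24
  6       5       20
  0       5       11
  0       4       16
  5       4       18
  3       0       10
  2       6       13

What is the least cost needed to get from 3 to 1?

45

Enumerating some paths:
3 → 6 → 2 → 1: 8+13+24 = 45
3 → 0 → 4 → 1: 10+16+22 = 48
3 → 0 → 5 → 4 → 1: 10+11+18+22 = 61
The minimum is 45 via 3 → 6 → 2 → 1.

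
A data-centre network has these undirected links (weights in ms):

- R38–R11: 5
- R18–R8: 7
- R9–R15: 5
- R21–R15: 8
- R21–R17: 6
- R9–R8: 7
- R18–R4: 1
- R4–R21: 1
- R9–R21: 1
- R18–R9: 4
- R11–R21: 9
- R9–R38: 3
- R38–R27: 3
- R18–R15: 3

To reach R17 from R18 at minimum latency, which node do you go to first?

Enumerating some paths:
R18 - R9 - R21 - R17: 4+1+6 = 11
R18 - R15 - R21 - R17: 3+8+6 = 17
R18 - R15 - R9 - R21 - R17: 3+5+1+6 = 15
R18 - R4 - R21 - R17: 1+1+6 = 8
Cheapest is R18 - R4 - R21 - R17 at 8 ms.
So from R18 the first move is to R4.

R4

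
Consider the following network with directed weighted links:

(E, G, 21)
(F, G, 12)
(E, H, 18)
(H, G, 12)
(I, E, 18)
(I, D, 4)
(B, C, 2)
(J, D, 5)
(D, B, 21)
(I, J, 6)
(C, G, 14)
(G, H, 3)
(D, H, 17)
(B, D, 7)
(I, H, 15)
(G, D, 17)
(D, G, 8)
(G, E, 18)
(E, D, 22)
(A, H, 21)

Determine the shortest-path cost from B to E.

Candidate routes:
B–D–H–G–E: 7+17+12+18 = 54
B–C–G–E: 2+14+18 = 34
B–D–G–E: 7+8+18 = 33
The minimum is 33 via B–D–G–E.

33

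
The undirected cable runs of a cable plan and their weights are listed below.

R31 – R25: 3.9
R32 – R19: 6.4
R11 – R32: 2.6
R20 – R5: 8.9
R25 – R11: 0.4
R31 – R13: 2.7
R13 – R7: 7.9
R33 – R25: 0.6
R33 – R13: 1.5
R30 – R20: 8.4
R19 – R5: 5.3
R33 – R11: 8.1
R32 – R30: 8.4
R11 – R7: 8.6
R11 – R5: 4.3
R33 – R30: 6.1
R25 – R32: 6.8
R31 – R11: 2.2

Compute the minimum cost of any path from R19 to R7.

Running Dijkstra from R19:
R19: 0
R5: 5.3  (via R19)
R32: 6.4  (via R19)
R11: 9  (via R32)
R25: 9.4  (via R11)
R33: 10  (via R25)
R31: 11.2  (via R11)
R13: 11.5  (via R33)
R20: 14.2  (via R5)
R30: 14.8  (via R32)
R7: 17.6  (via R11)
Shortest route: R19–R32–R11–R7 = 17.6.

17.6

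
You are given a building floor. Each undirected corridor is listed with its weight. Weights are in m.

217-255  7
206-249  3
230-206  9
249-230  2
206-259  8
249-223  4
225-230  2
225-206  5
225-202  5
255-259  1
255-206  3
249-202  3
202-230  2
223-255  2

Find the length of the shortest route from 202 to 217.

16 m

Candidate routes:
202–249–206–255–217: 3+3+3+7 = 16
202–230–249–223–255–217: 2+2+4+2+7 = 17
The minimum is 16 m via 202–249–206–255–217.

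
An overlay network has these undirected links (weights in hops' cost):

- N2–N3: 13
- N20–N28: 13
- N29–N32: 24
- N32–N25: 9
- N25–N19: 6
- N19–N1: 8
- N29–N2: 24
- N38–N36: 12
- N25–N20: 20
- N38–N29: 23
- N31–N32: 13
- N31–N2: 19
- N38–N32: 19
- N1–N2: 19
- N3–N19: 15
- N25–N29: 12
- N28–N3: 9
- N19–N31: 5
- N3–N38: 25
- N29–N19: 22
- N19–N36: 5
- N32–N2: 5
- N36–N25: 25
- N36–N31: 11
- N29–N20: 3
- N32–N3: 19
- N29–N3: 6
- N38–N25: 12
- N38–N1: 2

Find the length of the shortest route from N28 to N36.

Candidate routes:
N28–N3–N19–N36: 9+15+5 = 29
N28–N20–N29–N25–N19–N36: 13+3+12+6+5 = 39
N28–N3–N29–N25–N19–N36: 9+6+12+6+5 = 38
The minimum is 29 hops' cost via N28–N3–N19–N36.

29 hops' cost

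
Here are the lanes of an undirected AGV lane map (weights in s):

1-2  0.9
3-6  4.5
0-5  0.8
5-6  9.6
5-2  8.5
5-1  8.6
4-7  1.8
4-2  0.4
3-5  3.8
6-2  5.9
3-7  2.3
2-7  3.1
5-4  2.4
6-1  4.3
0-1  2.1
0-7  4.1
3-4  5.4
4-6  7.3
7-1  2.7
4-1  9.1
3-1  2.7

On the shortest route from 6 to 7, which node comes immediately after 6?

3

Compare a few routes:
6–1–7: 4.3+2.7 = 7
6–3–7: 4.5+2.3 = 6.8
6–1–2–4–7: 4.3+0.9+0.4+1.8 = 7.4
Cheapest is 6–3–7 at 6.8 s.
So from 6 the first move is to 3.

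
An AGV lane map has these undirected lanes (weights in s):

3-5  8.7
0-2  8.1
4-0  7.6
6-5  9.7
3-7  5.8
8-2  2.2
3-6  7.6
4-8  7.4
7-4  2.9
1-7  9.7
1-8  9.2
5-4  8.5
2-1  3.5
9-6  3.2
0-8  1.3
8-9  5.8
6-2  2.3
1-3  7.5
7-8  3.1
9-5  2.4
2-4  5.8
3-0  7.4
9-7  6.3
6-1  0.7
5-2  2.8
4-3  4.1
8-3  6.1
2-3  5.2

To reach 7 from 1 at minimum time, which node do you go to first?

Enumerating some paths:
1–6–2–8–7: 0.7+2.3+2.2+3.1 = 8.3
1–2–8–7: 3.5+2.2+3.1 = 8.8
Cheapest is 1–6–2–8–7 at 8.3 s.
So from 1 the first move is to 6.

6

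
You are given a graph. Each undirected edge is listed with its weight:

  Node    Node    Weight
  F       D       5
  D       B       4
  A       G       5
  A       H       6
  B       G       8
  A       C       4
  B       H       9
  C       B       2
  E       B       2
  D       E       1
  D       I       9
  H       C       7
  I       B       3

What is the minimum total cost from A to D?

9

Settle nodes by increasing distance from A:
A: 0
C: 4  (via A)
G: 5  (via A)
B: 6  (via C)
H: 6  (via A)
E: 8  (via B)
D: 9  (via E)
Shortest route: A → C → B → E → D = 9.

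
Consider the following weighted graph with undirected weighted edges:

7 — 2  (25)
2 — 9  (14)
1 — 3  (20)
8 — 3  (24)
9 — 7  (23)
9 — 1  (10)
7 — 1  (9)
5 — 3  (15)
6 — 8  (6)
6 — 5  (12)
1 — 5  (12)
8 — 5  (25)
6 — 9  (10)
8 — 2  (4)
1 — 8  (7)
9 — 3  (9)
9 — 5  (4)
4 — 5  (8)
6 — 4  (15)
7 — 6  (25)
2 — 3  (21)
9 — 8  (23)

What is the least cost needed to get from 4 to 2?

Shortest distances from 4:
4: 0
5: 8  (via 4)
9: 12  (via 5)
6: 15  (via 4)
1: 20  (via 5)
3: 21  (via 9)
8: 21  (via 6)
2: 25  (via 8)
Shortest route: 4 → 6 → 8 → 2 = 25.

25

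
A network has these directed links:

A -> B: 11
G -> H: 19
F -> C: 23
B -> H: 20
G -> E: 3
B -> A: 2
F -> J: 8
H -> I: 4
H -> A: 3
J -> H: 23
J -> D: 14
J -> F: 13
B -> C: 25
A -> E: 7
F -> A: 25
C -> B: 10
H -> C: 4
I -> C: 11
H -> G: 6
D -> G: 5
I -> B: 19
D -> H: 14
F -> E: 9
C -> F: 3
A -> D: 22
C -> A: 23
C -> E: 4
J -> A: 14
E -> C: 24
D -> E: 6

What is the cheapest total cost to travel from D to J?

29

Settle nodes by increasing distance from D:
D: 0
G: 5  (via D)
E: 6  (via D)
H: 14  (via D)
A: 17  (via H)
C: 18  (via H)
I: 18  (via H)
F: 21  (via C)
B: 28  (via A)
J: 29  (via F)
Shortest route: D → H → C → F → J = 29.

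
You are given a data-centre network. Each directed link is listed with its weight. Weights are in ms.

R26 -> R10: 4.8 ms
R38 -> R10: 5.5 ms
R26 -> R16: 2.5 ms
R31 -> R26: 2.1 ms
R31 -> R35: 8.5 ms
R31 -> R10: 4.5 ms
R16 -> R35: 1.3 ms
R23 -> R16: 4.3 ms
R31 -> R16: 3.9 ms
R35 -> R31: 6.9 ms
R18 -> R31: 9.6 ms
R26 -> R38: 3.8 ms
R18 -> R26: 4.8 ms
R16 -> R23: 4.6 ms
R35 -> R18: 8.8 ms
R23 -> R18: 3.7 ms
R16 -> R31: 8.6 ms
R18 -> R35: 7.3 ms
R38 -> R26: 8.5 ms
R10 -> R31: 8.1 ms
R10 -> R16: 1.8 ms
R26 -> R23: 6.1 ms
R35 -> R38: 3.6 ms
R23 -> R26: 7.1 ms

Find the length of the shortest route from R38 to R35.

8.6 ms

Candidate routes:
R38–R10–R31–R16–R35: 5.5+8.1+3.9+1.3 = 18.8
R38–R10–R16–R35: 5.5+1.8+1.3 = 8.6
R38–R26–R10–R16–R35: 8.5+4.8+1.8+1.3 = 16.4
R38–R26–R16–R35: 8.5+2.5+1.3 = 12.3
The minimum is 8.6 ms via R38–R10–R16–R35.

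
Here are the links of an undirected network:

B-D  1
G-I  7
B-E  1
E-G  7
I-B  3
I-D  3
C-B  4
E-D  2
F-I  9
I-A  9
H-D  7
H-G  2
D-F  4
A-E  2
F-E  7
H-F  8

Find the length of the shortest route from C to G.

12

Settle nodes by increasing distance from C:
C: 0
B: 4  (via C)
D: 5  (via B)
E: 5  (via B)
A: 7  (via E)
I: 7  (via B)
F: 9  (via D)
G: 12  (via E)
Shortest route: C → B → E → G = 12.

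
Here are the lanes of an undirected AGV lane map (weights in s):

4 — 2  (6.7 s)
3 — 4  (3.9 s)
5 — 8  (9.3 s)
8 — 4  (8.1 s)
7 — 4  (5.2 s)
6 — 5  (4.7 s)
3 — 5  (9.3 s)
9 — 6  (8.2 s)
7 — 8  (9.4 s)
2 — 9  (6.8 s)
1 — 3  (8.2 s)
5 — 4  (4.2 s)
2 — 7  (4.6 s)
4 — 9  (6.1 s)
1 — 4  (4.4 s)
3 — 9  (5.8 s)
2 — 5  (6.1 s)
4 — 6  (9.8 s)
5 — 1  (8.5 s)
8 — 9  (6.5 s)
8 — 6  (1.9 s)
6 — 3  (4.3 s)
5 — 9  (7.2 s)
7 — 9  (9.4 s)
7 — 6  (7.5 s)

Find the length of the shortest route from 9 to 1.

10.5 s

Running Dijkstra from 9:
9: 0
3: 5.8  (via 9)
4: 6.1  (via 9)
8: 6.5  (via 9)
2: 6.8  (via 9)
5: 7.2  (via 9)
6: 8.2  (via 9)
7: 9.4  (via 9)
1: 10.5  (via 4)
Shortest route: 9–4–1 = 10.5 s.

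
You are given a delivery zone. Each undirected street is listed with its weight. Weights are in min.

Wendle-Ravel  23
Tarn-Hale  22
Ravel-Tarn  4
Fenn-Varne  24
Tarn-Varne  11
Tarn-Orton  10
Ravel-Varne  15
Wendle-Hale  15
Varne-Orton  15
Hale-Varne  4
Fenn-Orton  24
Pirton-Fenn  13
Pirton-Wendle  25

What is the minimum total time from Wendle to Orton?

34 min

Running Dijkstra from Wendle:
Wendle: 0
Hale: 15  (via Wendle)
Varne: 19  (via Hale)
Ravel: 23  (via Wendle)
Pirton: 25  (via Wendle)
Tarn: 27  (via Ravel)
Orton: 34  (via Varne)
Shortest route: Wendle–Hale–Varne–Orton = 34 min.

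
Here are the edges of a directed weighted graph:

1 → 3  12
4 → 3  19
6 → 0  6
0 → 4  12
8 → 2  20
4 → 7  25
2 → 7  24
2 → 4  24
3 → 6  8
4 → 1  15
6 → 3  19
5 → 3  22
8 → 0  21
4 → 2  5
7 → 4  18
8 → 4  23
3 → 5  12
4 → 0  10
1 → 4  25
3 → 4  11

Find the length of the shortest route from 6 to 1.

33

Compare a few routes:
6 - 3 - 4 - 1: 19+11+15 = 45
6 - 0 - 4 - 1: 6+12+15 = 33
Cheapest is 6 - 0 - 4 - 1 at 33.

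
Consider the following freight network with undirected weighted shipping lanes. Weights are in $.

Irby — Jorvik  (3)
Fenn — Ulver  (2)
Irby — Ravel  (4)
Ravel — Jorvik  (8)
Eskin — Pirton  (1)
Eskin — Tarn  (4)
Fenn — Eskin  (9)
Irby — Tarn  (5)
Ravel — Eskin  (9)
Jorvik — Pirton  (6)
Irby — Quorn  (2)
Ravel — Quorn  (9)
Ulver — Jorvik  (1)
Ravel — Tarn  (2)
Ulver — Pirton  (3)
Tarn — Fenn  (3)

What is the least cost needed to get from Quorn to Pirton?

$9

Candidate routes:
Quorn → Irby → Tarn → Eskin → Pirton: 2+5+4+1 = 12
Quorn → Irby → Jorvik → Pirton: 2+3+6 = 11
Quorn → Irby → Ravel → Tarn → Eskin → Pirton: 2+4+2+4+1 = 13
Quorn → Irby → Jorvik → Ulver → Pirton: 2+3+1+3 = 9
The minimum is $9 via Quorn → Irby → Jorvik → Ulver → Pirton.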